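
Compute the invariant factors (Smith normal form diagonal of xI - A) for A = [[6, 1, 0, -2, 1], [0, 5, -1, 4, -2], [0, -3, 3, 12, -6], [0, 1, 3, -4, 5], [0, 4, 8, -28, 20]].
The Jordan structure of A has elementary divisors (x - 6)^3, (x - 6)^2. Arranging the block sizes at each eigenvalue in decreasing order and taking row products gives the invariant factors.

Invariant factors (smallest first, each dividing the next): (x - 6)^2, (x - 6)^3.

Check: the last factor (x - 6)^3 is the minimal polynomial, and the product (x - 6)^5 is the characteristic polynomial.

(x - 6)^2, (x - 6)^3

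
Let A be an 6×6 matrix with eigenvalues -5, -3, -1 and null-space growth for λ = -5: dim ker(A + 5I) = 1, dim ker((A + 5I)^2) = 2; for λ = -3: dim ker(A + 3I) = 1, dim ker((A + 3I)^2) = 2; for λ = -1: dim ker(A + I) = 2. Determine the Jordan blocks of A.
λ = -5: successive nullity increments [1, 1] count blocks of size ≥ k; block sizes are [2].
λ = -3: successive nullity increments [1, 1] count blocks of size ≥ k; block sizes are [2].
λ = -1: successive nullity increments [2] count blocks of size ≥ k; block sizes are [1, 1].

Jordan blocks: (-5, 2), (-3, 2), (-1, 1), (-1, 1)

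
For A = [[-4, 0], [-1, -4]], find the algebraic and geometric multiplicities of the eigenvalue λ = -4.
The characteristic polynomial is (x + 4)^2, so the factor x + 4 appears with exponent 2: the algebraic multiplicity is 2.

rank(A + 4I) = 1, so the eigenspace has dimension 2 - 1 = 1: the geometric multiplicity is 1.

Since 1 < 2, A is not diagonalizable.

algebraic multiplicity 2, geometric multiplicity 1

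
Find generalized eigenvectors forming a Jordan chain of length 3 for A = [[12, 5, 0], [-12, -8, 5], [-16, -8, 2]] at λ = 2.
We seek v_1 ∈ ker((A - 2I)^3) \ ker((A - 2I)^2), then set v_{i+1} = (A - 2I) v_i.

One such chain is v_1 = [[2, -4, -3]]^T, v_2 = [[0, 1, 0]]^T, v_3 = [[5, -10, -8]]^T. Check: (A - 2I) v_3 = [[0, 0, 0]]^T = 0.

v_1 = [[2, -4, -3]]^T, v_2 = [[0, 1, 0]]^T, v_3 = [[5, -10, -8]]^T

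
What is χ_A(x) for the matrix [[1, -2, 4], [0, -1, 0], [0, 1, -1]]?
xI - A = [[x - 1, 2, -4], [0, x + 1, 0], [0, -1, x + 1]].

Expanding det(xI - A) along the first row:
det(xI - A) = + (x - 1)·det([[x + 1, 0], [-1, x + 1]]) - (2)·det([[0, 0], [0, x + 1]]) + (-4)·det([[0, x + 1], [0, -1]]).

Evaluating gives χ_A(x) = x^3 + x^2 - x - 1 = (x - 1)(x + 1)^2.

χ_A(x) = (x - 1)(x + 1)^2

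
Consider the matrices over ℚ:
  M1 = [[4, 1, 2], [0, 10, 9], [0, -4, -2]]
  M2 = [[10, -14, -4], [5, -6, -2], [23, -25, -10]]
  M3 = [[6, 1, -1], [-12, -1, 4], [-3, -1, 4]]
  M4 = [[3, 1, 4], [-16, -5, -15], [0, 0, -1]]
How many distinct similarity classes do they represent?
Characteristic polynomials: χ_{M1} = (x - 4)^3, χ_{M2} = (x + 2)^3, χ_{M3} = (x - 3)^3, χ_{M4} = (x + 1)^3.

{M1}: invariant factors (x - 4)^3.

{M2}: invariant factors (x + 2)^3.

{M3}: invariant factors x - 3, (x - 3)^2.

{M4}: invariant factors (x + 1)^3.

Matrices are similar if and only if their invariant-factor lists agree; the partition into similarity classes is {M1}, {M2}, {M3}, {M4}.

4 classes: {M1}, {M2}, {M3}, {M4}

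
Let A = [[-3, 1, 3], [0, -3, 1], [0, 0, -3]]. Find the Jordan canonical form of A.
The characteristic polynomial is det(xI - A) = (x + 3)^3, so the eigenvalues are -3 (algebraic multiplicity 3).

For λ = -3: rank(A + 3I) = 2, rank((A + 3I)^2) = 1, rank((A + 3I)^3) = 0. The eigenspace has dimension 3 - 2 = 1, so there is 1 Jordan block; the rank sequence gives block sizes [3].

Assembling the blocks gives the Jordan form J above.

J = [[-3, 1, 0], [0, -3, 1], [0, 0, -3]]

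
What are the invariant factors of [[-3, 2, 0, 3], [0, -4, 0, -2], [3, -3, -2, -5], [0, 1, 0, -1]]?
(x + 2)^2(x + 3)^2

The Jordan structure of A has elementary divisors (x + 3)^2, (x + 2)^2. Arranging the block sizes at each eigenvalue in decreasing order and taking row products gives the invariant factors.

Invariant factors (smallest first, each dividing the next): (x + 2)^2(x + 3)^2.

Check: the last factor (x + 2)^2(x + 3)^2 is the minimal polynomial, and the product (x + 2)^2(x + 3)^2 is the characteristic polynomial.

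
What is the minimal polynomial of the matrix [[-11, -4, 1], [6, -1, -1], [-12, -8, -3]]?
The characteristic polynomial factors as (x + 5)^3. The minimal polynomial is ∏(x - λ)^{k_λ} where k_λ is the size of the largest Jordan block at λ.

For λ = -5: rank(A + 5I) = 1, and the largest Jordan block has size 2 (the smallest k with rank((A + 5I)^k) = rank((A + 5I)^(k+1))).

So m_A(x) = (x + 5)^2.

m_A(x) = (x + 5)^2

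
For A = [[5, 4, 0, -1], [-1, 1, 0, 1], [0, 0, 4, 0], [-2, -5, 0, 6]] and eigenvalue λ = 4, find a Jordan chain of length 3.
We seek v_1 ∈ ker((A - 4I)^3) \ ker((A - 4I)^2), then set v_{i+1} = (A - 4I) v_i.

One such chain is v_1 = [[2, 0, 2, 3]]^T, v_2 = [[-1, 1, 0, 2]]^T, v_3 = [[1, 0, 0, 1]]^T. Check: (A - 4I) v_3 = [[0, 0, 0, 0]]^T = 0.

v_1 = [[2, 0, 2, 3]]^T, v_2 = [[-1, 1, 0, 2]]^T, v_3 = [[1, 0, 0, 1]]^T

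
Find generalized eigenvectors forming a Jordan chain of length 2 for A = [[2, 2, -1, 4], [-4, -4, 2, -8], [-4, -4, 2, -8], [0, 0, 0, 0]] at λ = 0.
We seek v_1 ∈ ker(A^2) \ ker(A), then set v_{i+1} = A v_i.

One such chain is v_1 = [[0, 1, 1, 0]]^T, v_2 = [[1, -2, -2, 0]]^T. Check: A v_2 = [[0, 0, 0, 0]]^T = 0.

v_1 = [[0, 1, 1, 0]]^T, v_2 = [[1, -2, -2, 0]]^T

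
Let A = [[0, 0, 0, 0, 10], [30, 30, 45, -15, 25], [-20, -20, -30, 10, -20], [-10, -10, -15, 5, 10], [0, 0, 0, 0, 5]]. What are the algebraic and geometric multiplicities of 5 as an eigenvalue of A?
The characteristic polynomial is x^3(x - 5)^2, so the factor x - 5 appears with exponent 2: the algebraic multiplicity is 2.

rank(A - 5I) = 3, so the eigenspace has dimension 5 - 3 = 2: the geometric multiplicity is 2.

algebraic multiplicity 2, geometric multiplicity 2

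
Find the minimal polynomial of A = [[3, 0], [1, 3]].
The characteristic polynomial factors as (x - 3)^2. The minimal polynomial is ∏(x - λ)^{k_λ} where k_λ is the size of the largest Jordan block at λ.

For λ = 3: rank(A - 3I) = 1, and the largest Jordan block has size 2 (the smallest k with rank((A - 3I)^k) = rank((A - 3I)^(k+1))).

So m_A(x) = (x - 3)^2.

m_A(x) = (x - 3)^2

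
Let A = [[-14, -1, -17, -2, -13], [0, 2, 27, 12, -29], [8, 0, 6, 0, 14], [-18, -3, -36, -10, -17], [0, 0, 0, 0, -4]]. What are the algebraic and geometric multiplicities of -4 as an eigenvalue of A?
algebraic multiplicity 5, geometric multiplicity 2

The characteristic polynomial is (x + 4)^5, so the factor x + 4 appears with exponent 5: the algebraic multiplicity is 5.

rank(A + 4I) = 3, so the eigenspace has dimension 5 - 3 = 2: the geometric multiplicity is 2.

Since 2 < 5, A is not diagonalizable.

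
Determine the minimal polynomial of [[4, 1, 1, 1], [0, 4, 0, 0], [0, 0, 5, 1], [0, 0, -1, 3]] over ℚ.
The characteristic polynomial factors as (x - 4)^4. The minimal polynomial is ∏(x - λ)^{k_λ} where k_λ is the size of the largest Jordan block at λ.

For λ = 4: rank(A - 4I) = 2, and the largest Jordan block has size 2 (the smallest k with rank((A - 4I)^k) = rank((A - 4I)^(k+1))).

So m_A(x) = (x - 4)^2.

m_A(x) = (x - 4)^2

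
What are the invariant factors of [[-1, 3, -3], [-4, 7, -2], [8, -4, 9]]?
The Jordan structure of A has elementary divisors (x - 5)^2, (x - 5). Arranging the block sizes at each eigenvalue in decreasing order and taking row products gives the invariant factors.

Invariant factors (smallest first, each dividing the next): x - 5, (x - 5)^2.

Check: the last factor (x - 5)^2 is the minimal polynomial, and the product (x - 5)^3 is the characteristic polynomial.

x - 5, (x - 5)^2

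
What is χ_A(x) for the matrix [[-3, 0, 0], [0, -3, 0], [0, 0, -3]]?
χ_A(x) = (x + 3)^3

xI - A = [[x + 3, 0, 0], [0, x + 3, 0], [0, 0, x + 3]].

Expanding det(xI - A) along the first row:
det(xI - A) = + (x + 3)·det([[x + 3, 0], [0, x + 3]]) - (0)·det([[0, 0], [0, x + 3]]) + (0)·det([[0, x + 3], [0, 0]]).

Evaluating gives χ_A(x) = x^3 + 9x^2 + 27x + 27 = (x + 3)^3.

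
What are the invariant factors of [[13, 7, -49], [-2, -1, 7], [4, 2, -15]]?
The Jordan structure of A has elementary divisors (x + 1)^3. Arranging the block sizes at each eigenvalue in decreasing order and taking row products gives the invariant factors.

Invariant factors (smallest first, each dividing the next): (x + 1)^3.

Check: the last factor (x + 1)^3 is the minimal polynomial, and the product (x + 1)^3 is the characteristic polynomial.

(x + 1)^3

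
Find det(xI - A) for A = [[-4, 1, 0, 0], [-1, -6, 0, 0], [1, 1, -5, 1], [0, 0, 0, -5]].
xI - A = [[x + 4, -1, 0, 0], [1, x + 6, 0, 0], [-1, -1, x + 5, -1], [0, 0, 0, x + 5]].

Expanding det(xI - A) along the first row:
det(xI - A) = + (x + 4)·det([[x + 6, 0, 0], [-1, x + 5, -1], [0, 0, x + 5]]) - (-1)·det([[1, 0, 0], [-1, x + 5, -1], [0, 0, x + 5]]) + (0)·det([[1, x + 6, 0], [-1, -1, -1], [0, 0, x + 5]]) - (0)·det([[1, x + 6, 0], [-1, -1, x + 5], [0, 0, 0]]).

Evaluating gives χ_A(x) = x^4 + 20x^3 + 150x^2 + 500x + 625 = (x + 5)^4.

χ_A(x) = (x + 5)^4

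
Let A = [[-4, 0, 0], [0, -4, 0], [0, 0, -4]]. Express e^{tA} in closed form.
A has Jordan form J = [[-4, 0, 0], [0, -4, 0], [0, 0, -4]] with A = PJP^{-1}, so e^{tA} = P e^{tJ} P^{-1}.

For a Jordan block J_k(λ), e^{tJ_k(λ)} = e^{λt} · (I + tN + t^2 N^2/2! + ... + t^{k-1} N^{k-1}/(k-1)!) where N is the nilpotent superdiagonal part.

Assembling the blocks and conjugating back gives the entries of e^{tA} as shown above.

e^{tA} = [[e^{-4*t}, 0, 0], [0, e^{-4*t}, 0], [0, 0, e^{-4*t}]]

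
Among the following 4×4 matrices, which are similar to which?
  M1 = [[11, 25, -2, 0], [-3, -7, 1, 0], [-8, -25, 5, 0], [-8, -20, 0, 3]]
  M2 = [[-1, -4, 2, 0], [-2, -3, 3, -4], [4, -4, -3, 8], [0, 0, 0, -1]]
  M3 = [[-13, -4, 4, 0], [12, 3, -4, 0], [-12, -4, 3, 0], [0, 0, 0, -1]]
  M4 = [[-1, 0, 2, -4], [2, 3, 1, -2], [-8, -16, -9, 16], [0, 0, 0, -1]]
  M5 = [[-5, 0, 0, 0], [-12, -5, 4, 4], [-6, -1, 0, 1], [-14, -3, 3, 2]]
3 classes: {M1}, {M2, M4, M5}, {M3}

Characteristic polynomials: χ_{M1} = (x - 3)^4, χ_{M2} = (x + 1)^3(x + 5), χ_{M3} = (x + 1)^3(x + 5), χ_{M4} = (x + 1)^3(x + 5), χ_{M5} = (x + 1)^3(x + 5).

{M1}: invariant factors x - 3, (x - 3)^3.

{M2, M4, M5}: invariant factors x + 1, (x + 1)^2(x + 5).

{M3}: invariant factors x + 1, x + 1, (x + 1)(x + 5).

Matrices are similar if and only if their invariant-factor lists agree; the partition into similarity classes is {M1}, {M2, M4, M5}, {M3}.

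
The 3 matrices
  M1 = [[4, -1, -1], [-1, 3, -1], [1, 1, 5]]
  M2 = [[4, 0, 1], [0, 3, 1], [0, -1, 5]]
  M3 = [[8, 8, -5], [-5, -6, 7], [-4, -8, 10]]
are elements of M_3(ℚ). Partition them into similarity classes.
1 class: {M1, M2, M3}

Characteristic polynomials: χ_{M1} = (x - 4)^3, χ_{M2} = (x - 4)^3, χ_{M3} = (x - 4)^3.

{M1, M2, M3}: invariant factors (x - 4)^3.

Matrices are similar if and only if their invariant-factor lists agree; the partition into similarity classes is {M1, M2, M3}.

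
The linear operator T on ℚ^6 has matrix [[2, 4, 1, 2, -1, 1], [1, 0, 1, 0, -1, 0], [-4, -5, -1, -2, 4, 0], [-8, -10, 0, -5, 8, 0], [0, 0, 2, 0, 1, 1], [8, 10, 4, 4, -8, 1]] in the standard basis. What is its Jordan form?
The characteristic polynomial is det(xI - A) = (x - 1)^2(x + 1)^4, so the eigenvalues are -1 (algebraic multiplicity 4), 1 (algebraic multiplicity 2).

For λ = -1: rank(A + I) = 4, rank((A + I)^2) = 3, rank((A + I)^3) = 2. The eigenspace has dimension 6 - 4 = 2, so there are 2 Jordan blocks; the rank sequence gives block sizes [3, 1].

For λ = 1: rank(A - I) = 5, rank((A - I)^2) = 4. The eigenspace has dimension 6 - 5 = 1, so there is 1 Jordan block; the rank sequence gives block sizes [2].

Assembling the blocks gives the Jordan form J above.

J = [[-1, 1, 0, 0, 0, 0], [0, -1, 1, 0, 0, 0], [0, 0, -1, 0, 0, 0], [0, 0, 0, -1, 0, 0], [0, 0, 0, 0, 1, 1], [0, 0, 0, 0, 0, 1]]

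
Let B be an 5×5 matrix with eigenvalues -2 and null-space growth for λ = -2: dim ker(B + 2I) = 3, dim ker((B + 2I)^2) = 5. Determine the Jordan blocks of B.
λ = -2: successive nullity increments [3, 2] count blocks of size ≥ k; block sizes are [2, 2, 1].

Jordan blocks: (-2, 2), (-2, 2), (-2, 1)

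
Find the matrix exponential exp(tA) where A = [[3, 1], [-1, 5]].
A has Jordan form J = [[4, 1], [0, 4]] with A = PJP^{-1}, so e^{tA} = P e^{tJ} P^{-1}.

For a Jordan block J_k(λ), e^{tJ_k(λ)} = e^{λt} · (I + tN + t^2 N^2/2! + ... + t^{k-1} N^{k-1}/(k-1)!) where N is the nilpotent superdiagonal part.

Assembling the blocks and conjugating back gives the entries of e^{tA} as shown above.

e^{tA} = [[(1 - t)*e^{4*t}, t*e^{4*t}], [-t*e^{4*t}, (t + 1)*e^{4*t}]]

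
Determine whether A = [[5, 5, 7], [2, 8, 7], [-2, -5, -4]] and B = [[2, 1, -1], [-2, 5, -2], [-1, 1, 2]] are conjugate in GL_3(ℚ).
Two matrices over a field are similar if and only if they have the same invariant factors.

Both A and B have characteristic polynomial (x - 3)^3 and minimal polynomial (x - 3)^2. Computing further, both have invariant factors x - 3, (x - 3)^2. Hence A and B are similar.

Yes.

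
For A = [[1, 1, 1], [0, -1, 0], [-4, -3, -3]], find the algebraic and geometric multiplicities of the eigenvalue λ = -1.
The characteristic polynomial is (x + 1)^3, so the factor x + 1 appears with exponent 3: the algebraic multiplicity is 3.

rank(A + I) = 2, so the eigenspace has dimension 3 - 2 = 1: the geometric multiplicity is 1.

Since 1 < 3, A is not diagonalizable.

algebraic multiplicity 3, geometric multiplicity 1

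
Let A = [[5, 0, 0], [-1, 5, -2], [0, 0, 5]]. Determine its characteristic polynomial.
χ_A(x) = (x - 5)^3

xI - A = [[x - 5, 0, 0], [1, x - 5, 2], [0, 0, x - 5]].

Expanding det(xI - A) along the first row:
det(xI - A) = + (x - 5)·det([[x - 5, 2], [0, x - 5]]) - (0)·det([[1, 2], [0, x - 5]]) + (0)·det([[1, x - 5], [0, 0]]).

Evaluating gives χ_A(x) = x^3 - 15x^2 + 75x - 125 = (x - 5)^3.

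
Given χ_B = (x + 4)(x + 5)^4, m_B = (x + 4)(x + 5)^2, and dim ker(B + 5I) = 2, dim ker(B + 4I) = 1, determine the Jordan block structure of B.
λ = -5: algebraic multiplicity 4 (exponent in χ_B), largest block size 2 (exponent in m_B), 2 blocks (geometric multiplicity). These force block sizes [2, 2].
λ = -4: algebraic multiplicity 1 (exponent in χ_B), largest block size 1 (exponent in m_B), 1 block (geometric multiplicity). This forces block sizes [1].

Jordan blocks: (-5, 2), (-5, 2), (-4, 1)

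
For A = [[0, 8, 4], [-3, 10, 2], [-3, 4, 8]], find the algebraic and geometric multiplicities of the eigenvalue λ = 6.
The characteristic polynomial is (x - 6)^3, so the factor x - 6 appears with exponent 3: the algebraic multiplicity is 3.

rank(A - 6I) = 1, so the eigenspace has dimension 3 - 1 = 2: the geometric multiplicity is 2.

Since 2 < 3, A is not diagonalizable.

algebraic multiplicity 3, geometric multiplicity 2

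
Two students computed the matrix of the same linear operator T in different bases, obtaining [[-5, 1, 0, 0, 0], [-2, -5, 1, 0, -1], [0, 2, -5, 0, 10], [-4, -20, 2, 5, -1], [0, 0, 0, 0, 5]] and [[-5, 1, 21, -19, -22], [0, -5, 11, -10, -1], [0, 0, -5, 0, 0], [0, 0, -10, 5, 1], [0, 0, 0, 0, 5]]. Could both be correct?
Yes.

Two matrices over a field are similar if and only if they have the same invariant factors.

Both A and B have characteristic polynomial (x - 5)^2(x + 5)^3 and minimal polynomial (x - 5)^2(x + 5)^3. Computing further, both have invariant factors (x - 5)^2(x + 5)^3. Hence A and B are similar.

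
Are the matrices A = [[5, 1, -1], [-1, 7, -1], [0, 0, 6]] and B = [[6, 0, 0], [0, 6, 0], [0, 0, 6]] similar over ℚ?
No.

Both have characteristic polynomial (x - 6)^3, but the minimal polynomial of A is (x - 6)^2 while the minimal polynomial of B is x - 6. The minimal polynomial is a similarity invariant, so A and B are not similar.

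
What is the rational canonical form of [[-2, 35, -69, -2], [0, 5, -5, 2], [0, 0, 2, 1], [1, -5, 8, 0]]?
R = [[0, 0, 0, 20], [1, 0, 0, -4], [0, 1, 0, 0], [0, 0, 1, 5]]

The invariant factors of A (the non-unit diagonal entries of the Smith normal form of xI - A over ℚ[x]) are (x - 5)(x^3 + 4), each dividing the next. The characteristic polynomial is their product, (x - 5)(x^3 + 4).

The rational canonical form is the block-diagonal matrix of companion matrices C(f_i):
R = [[0, 0, 0, 20], [1, 0, 0, -4], [0, 1, 0, 0], [0, 0, 1, 5]].

Note the characteristic polynomial does not split into linear factors over ℚ, so A has no Jordan form over ℚ; the rational canonical form exists over any field.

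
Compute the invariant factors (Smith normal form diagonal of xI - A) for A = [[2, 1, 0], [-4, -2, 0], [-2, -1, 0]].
x, x^2

The Jordan structure of A has elementary divisors x^2, x. Arranging the block sizes at each eigenvalue in decreasing order and taking row products gives the invariant factors.

Invariant factors (smallest first, each dividing the next): x, x^2.

Check: the last factor x^2 is the minimal polynomial, and the product x^3 is the characteristic polynomial.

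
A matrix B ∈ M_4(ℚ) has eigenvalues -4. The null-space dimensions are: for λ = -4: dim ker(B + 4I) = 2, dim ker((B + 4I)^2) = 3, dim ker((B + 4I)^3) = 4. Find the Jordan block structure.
λ = -4: successive nullity increments [2, 1, 1] count blocks of size ≥ k; block sizes are [3, 1].

Jordan blocks: (-4, 3), (-4, 1)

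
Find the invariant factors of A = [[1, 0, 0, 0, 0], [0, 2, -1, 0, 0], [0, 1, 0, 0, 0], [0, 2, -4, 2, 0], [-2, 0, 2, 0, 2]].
(x - 2)(x - 1), (x - 2)(x - 1)^2

The Jordan structure of A has elementary divisors (x - 1)^2, (x - 1), (x - 2), (x - 2). Arranging the block sizes at each eigenvalue in decreasing order and taking row products gives the invariant factors.

Invariant factors (smallest first, each dividing the next): (x - 2)(x - 1), (x - 2)(x - 1)^2.

Check: the last factor (x - 2)(x - 1)^2 is the minimal polynomial, and the product (x - 2)^2(x - 1)^3 is the characteristic polynomial.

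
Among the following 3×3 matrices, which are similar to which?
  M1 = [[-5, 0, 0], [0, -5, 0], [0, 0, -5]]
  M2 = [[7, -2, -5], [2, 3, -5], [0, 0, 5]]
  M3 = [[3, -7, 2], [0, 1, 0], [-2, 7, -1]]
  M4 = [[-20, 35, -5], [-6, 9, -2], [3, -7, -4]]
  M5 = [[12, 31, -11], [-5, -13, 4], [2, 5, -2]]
5 classes: {M1}, {M2}, {M3}, {M4}, {M5}

Characteristic polynomials: χ_{M1} = (x + 5)^3, χ_{M2} = (x - 5)^3, χ_{M3} = (x - 1)^3, χ_{M4} = (x + 5)^3, χ_{M5} = (x + 1)^3.

{M1}: invariant factors x + 5, x + 5, x + 5.

{M2}: invariant factors x - 5, (x - 5)^2.

{M3}: invariant factors x - 1, (x - 1)^2.

{M4}: invariant factors x + 5, (x + 5)^2.

{M5}: invariant factors (x + 1)^3.

Matrices are similar if and only if their invariant-factor lists agree; the partition into similarity classes is {M1}, {M2}, {M3}, {M4}, {M5}.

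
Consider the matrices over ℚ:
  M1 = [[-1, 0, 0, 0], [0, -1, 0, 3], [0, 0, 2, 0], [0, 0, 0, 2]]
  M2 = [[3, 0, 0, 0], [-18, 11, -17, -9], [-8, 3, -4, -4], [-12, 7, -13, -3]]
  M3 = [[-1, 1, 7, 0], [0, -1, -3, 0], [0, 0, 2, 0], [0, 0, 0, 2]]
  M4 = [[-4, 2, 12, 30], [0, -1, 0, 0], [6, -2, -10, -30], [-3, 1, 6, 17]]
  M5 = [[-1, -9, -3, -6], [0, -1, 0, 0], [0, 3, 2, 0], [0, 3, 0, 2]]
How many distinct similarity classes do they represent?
3 classes: {M1, M5}, {M2}, {M3, M4}

Characteristic polynomials: χ_{M1} = (x - 2)^2(x + 1)^2, χ_{M2} = (x - 3)^3(x + 2), χ_{M3} = (x - 2)^2(x + 1)^2, χ_{M4} = (x - 2)^2(x + 1)^2, χ_{M5} = (x - 2)^2(x + 1)^2.

{M1, M5}: invariant factors (x - 2)(x + 1), (x - 2)(x + 1).

{M2}: invariant factors x - 3, (x - 3)^2(x + 2).

{M3, M4}: invariant factors x - 2, (x - 2)(x + 1)^2.

Matrices are similar if and only if their invariant-factor lists agree; the partition into similarity classes is {M1, M5}, {M2}, {M3, M4}.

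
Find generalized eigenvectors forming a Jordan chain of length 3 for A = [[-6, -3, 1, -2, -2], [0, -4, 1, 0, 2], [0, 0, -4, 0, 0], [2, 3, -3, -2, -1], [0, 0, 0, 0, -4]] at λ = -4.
v_1 = [[0, 0, 1, 0, 0]]^T, v_2 = [[1, 1, 0, -3, 0]]^T, v_3 = [[1, 0, 0, -1, 0]]^T

We seek v_1 ∈ ker((A + 4I)^3) \ ker((A + 4I)^2), then set v_{i+1} = (A + 4I) v_i.

One such chain is v_1 = [[0, 0, 1, 0, 0]]^T, v_2 = [[1, 1, 0, -3, 0]]^T, v_3 = [[1, 0, 0, -1, 0]]^T. Check: (A + 4I) v_3 = [[0, 0, 0, 0, 0]]^T = 0.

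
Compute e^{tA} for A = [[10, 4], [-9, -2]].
e^{tA} = [[(6*t + 1)*e^{4*t}, 4*t*e^{4*t}], [-9*t*e^{4*t}, (1 - 6*t)*e^{4*t}]]

A has Jordan form J = [[4, 1], [0, 4]] with A = PJP^{-1}, so e^{tA} = P e^{tJ} P^{-1}.

For a Jordan block J_k(λ), e^{tJ_k(λ)} = e^{λt} · (I + tN + t^2 N^2/2! + ... + t^{k-1} N^{k-1}/(k-1)!) where N is the nilpotent superdiagonal part.

Assembling the blocks and conjugating back gives the entries of e^{tA} as shown above.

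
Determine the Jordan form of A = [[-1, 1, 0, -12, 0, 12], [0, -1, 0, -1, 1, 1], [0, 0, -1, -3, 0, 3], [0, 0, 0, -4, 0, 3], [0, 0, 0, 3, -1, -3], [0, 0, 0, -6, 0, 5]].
The characteristic polynomial is det(xI - A) = (x - 2)(x + 1)^5, so the eigenvalues are -1 (algebraic multiplicity 5), 2 (algebraic multiplicity 1).

For λ = -1: rank(A + I) = 3, rank((A + I)^2) = 2, rank((A + I)^3) = 1. The eigenspace has dimension 6 - 3 = 3, so there are 3 Jordan blocks; the rank sequence gives block sizes [3, 1, 1].

For λ = 2: algebraic multiplicity 1 gives one 1×1 block.

Assembling the blocks gives the Jordan form J above.

J = [[-1, 1, 0, 0, 0, 0], [0, -1, 1, 0, 0, 0], [0, 0, -1, 0, 0, 0], [0, 0, 0, -1, 0, 0], [0, 0, 0, 0, -1, 0], [0, 0, 0, 0, 0, 2]]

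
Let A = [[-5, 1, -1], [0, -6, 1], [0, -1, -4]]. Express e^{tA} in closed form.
e^{tA} = [[e^{-5*t}, t*e^{-5*t}, -t*e^{-5*t}], [0, (1 - t)*e^{-5*t}, t*e^{-5*t}], [0, -t*e^{-5*t}, (t + 1)*e^{-5*t}]]

A has Jordan form J = [[-5, 1, 0], [0, -5, 0], [0, 0, -5]] with A = PJP^{-1}, so e^{tA} = P e^{tJ} P^{-1}.

For a Jordan block J_k(λ), e^{tJ_k(λ)} = e^{λt} · (I + tN + t^2 N^2/2! + ... + t^{k-1} N^{k-1}/(k-1)!) where N is the nilpotent superdiagonal part.

Assembling the blocks and conjugating back gives the entries of e^{tA} as shown above.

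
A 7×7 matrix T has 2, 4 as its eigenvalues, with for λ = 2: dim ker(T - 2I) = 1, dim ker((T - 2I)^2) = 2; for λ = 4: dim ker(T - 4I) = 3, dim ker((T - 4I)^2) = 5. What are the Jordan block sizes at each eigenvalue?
Jordan blocks: (2, 2), (4, 2), (4, 2), (4, 1)

λ = 2: successive nullity increments [1, 1] count blocks of size ≥ k; block sizes are [2].
λ = 4: successive nullity increments [3, 2] count blocks of size ≥ k; block sizes are [2, 2, 1].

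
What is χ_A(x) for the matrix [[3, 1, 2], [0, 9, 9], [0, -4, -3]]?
xI - A = [[x - 3, -1, -2], [0, x - 9, -9], [0, 4, x + 3]].

Expanding det(xI - A) along the first row:
det(xI - A) = + (x - 3)·det([[x - 9, -9], [4, x + 3]]) - (-1)·det([[0, -9], [0, x + 3]]) + (-2)·det([[0, x - 9], [0, 4]]).

Evaluating gives χ_A(x) = x^3 - 9x^2 + 27x - 27 = (x - 3)^3.

χ_A(x) = (x - 3)^3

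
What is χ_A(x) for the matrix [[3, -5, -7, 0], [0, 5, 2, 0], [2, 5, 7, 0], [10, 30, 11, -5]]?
xI - A = [[x - 3, 5, 7, 0], [0, x - 5, -2, 0], [-2, -5, x - 7, 0], [-10, -30, -11, x + 5]].

Expanding det(xI - A) along the first row:
det(xI - A) = + (x - 3)·det([[x - 5, -2, 0], [-5, x - 7, 0], [-30, -11, x + 5]]) - (5)·det([[0, -2, 0], [-2, x - 7, 0], [-10, -11, x + 5]]) + (7)·det([[0, x - 5, 0], [-2, -5, 0], [-10, -30, x + 5]]) - (0)·det([[0, x - 5, -2], [-2, -5, x - 7], [-10, -30, -11]]).

Evaluating gives χ_A(x) = x^4 - 10x^3 + 250x - 625 = (x - 5)^3(x + 5).

χ_A(x) = (x - 5)^3(x + 5)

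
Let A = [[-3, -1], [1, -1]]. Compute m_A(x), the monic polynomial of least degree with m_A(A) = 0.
The characteristic polynomial factors as (x + 2)^2. The minimal polynomial is ∏(x - λ)^{k_λ} where k_λ is the size of the largest Jordan block at λ.

For λ = -2: rank(A + 2I) = 1, and the largest Jordan block has size 2 (the smallest k with rank((A + 2I)^k) = rank((A + 2I)^(k+1))).

So m_A(x) = (x + 2)^2.

m_A(x) = (x + 2)^2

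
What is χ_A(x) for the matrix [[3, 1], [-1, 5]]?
xI - A = [[x - 3, -1], [1, x - 5]].

Expanding det(xI - A) along the first row:
det(xI - A) = + (x - 3)·det([[x - 5]]) - (-1)·det([[1]]).

Evaluating gives χ_A(x) = x^2 - 8x + 16 = (x - 4)^2.

χ_A(x) = (x - 4)^2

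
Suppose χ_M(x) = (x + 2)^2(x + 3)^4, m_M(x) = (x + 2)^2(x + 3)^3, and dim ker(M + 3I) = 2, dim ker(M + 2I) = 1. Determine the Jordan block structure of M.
Jordan blocks: (-3, 3), (-3, 1), (-2, 2)

λ = -3: algebraic multiplicity 4 (exponent in χ_M), largest block size 3 (exponent in m_M), 2 blocks (geometric multiplicity). These force block sizes [3, 1].
λ = -2: algebraic multiplicity 2 (exponent in χ_M), largest block size 2 (exponent in m_M), 1 block (geometric multiplicity). This forces block sizes [2].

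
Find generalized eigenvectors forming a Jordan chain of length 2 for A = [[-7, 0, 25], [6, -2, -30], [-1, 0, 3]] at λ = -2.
v_1 = [[4, -4, 1]]^T, v_2 = [[5, -6, 1]]^T

We seek v_1 ∈ ker((A + 2I)^2) \ ker(A + 2I), then set v_{i+1} = (A + 2I) v_i.

One such chain is v_1 = [[4, -4, 1]]^T, v_2 = [[5, -6, 1]]^T. Check: (A + 2I) v_2 = [[0, 0, 0]]^T = 0.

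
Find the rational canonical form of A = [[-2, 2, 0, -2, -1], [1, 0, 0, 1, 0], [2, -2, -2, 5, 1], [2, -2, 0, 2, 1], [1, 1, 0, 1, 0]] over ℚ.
The invariant factors of A (the non-unit diagonal entries of the Smith normal form of xI - A over ℚ[x]) are x^4(x + 2), each dividing the next. The characteristic polynomial is their product, x^4(x + 2).

The rational canonical form is the block-diagonal matrix of companion matrices C(f_i):
R = [[0, 0, 0, 0, 0], [1, 0, 0, 0, 0], [0, 1, 0, 0, 0], [0, 0, 1, 0, 0], [0, 0, 0, 1, -2]].

R = [[0, 0, 0, 0, 0], [1, 0, 0, 0, 0], [0, 1, 0, 0, 0], [0, 0, 1, 0, 0], [0, 0, 0, 1, -2]]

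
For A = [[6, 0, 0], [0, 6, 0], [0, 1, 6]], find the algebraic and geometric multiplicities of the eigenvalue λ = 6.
algebraic multiplicity 3, geometric multiplicity 2

The characteristic polynomial is (x - 6)^3, so the factor x - 6 appears with exponent 3: the algebraic multiplicity is 3.

rank(A - 6I) = 1, so the eigenspace has dimension 3 - 1 = 2: the geometric multiplicity is 2.

Since 2 < 3, A is not diagonalizable.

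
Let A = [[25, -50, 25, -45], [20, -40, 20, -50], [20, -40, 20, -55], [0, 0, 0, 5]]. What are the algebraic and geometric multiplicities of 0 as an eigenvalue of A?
The characteristic polynomial is x^2(x - 5)^2, so the factor x appears with exponent 2: the algebraic multiplicity is 2.

rank(A) = 2, so the eigenspace has dimension 4 - 2 = 2: the geometric multiplicity is 2.

algebraic multiplicity 2, geometric multiplicity 2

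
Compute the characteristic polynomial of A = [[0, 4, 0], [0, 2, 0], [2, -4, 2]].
xI - A = [[x, -4, 0], [0, x - 2, 0], [-2, 4, x - 2]].

Expanding det(xI - A) along the first row:
det(xI - A) = + (x)·det([[x - 2, 0], [4, x - 2]]) - (-4)·det([[0, 0], [-2, x - 2]]) + (0)·det([[0, x - 2], [-2, 4]]).

Evaluating gives χ_A(x) = x^3 - 4x^2 + 4x = x(x - 2)^2.

χ_A(x) = x(x - 2)^2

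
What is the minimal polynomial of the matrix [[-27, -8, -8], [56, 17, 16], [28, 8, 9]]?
The characteristic polynomial factors as (x - 1)^2(x + 3). The minimal polynomial is ∏(x - λ)^{k_λ} where k_λ is the size of the largest Jordan block at λ.

For λ = -3: rank(A + 3I) = 2, and the largest Jordan block has size 1 (the smallest k with rank((A + 3I)^k) = rank((A + 3I)^(k+1))).
For λ = 1: rank(A - I) = 1, and the largest Jordan block has size 1 (the smallest k with rank((A - I)^k) = rank((A - I)^(k+1))).

So m_A(x) = (x - 1)(x + 3).

m_A(x) = (x - 1)(x + 3)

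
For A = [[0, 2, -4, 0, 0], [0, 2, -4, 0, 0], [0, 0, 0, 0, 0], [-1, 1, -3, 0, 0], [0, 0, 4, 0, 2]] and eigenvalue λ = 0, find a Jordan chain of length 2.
v_1 = [[1, -4, -2, 0, 4]]^T, v_2 = [[0, 0, 0, 1, 0]]^T

We seek v_1 ∈ ker(A^2) \ ker(A), then set v_{i+1} = A v_i.

One such chain is v_1 = [[1, -4, -2, 0, 4]]^T, v_2 = [[0, 0, 0, 1, 0]]^T. Check: A v_2 = [[0, 0, 0, 0, 0]]^T = 0.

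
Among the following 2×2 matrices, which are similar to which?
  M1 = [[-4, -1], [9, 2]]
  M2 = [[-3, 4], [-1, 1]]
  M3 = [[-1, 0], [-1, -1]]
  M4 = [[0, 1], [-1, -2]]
1 class: {M1, M2, M3, M4}

Characteristic polynomials: χ_{M1} = (x + 1)^2, χ_{M2} = (x + 1)^2, χ_{M3} = (x + 1)^2, χ_{M4} = (x + 1)^2.

{M1, M2, M3, M4}: invariant factors (x + 1)^2.

Matrices are similar if and only if their invariant-factor lists agree; the partition into similarity classes is {M1, M2, M3, M4}.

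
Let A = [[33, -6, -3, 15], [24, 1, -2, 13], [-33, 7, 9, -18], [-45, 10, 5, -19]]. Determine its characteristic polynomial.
χ_A(x) = (x - 6)^4

xI - A = [[x - 33, 6, 3, -15], [-24, x - 1, 2, -13], [33, -7, x - 9, 18], [45, -10, -5, x + 19]].

Expanding det(xI - A) along the first row:
det(xI - A) = + (x - 33)·det([[x - 1, 2, -13], [-7, x - 9, 18], [-10, -5, x + 19]]) - (6)·det([[-24, 2, -13], [33, x - 9, 18], [45, -5, x + 19]]) + (3)·det([[-24, x - 1, -13], [33, -7, 18], [45, -10, x + 19]]) - (-15)·det([[-24, x - 1, 2], [33, -7, x - 9], [45, -10, -5]]).

Evaluating gives χ_A(x) = x^4 - 24x^3 + 216x^2 - 864x + 1296 = (x - 6)^4.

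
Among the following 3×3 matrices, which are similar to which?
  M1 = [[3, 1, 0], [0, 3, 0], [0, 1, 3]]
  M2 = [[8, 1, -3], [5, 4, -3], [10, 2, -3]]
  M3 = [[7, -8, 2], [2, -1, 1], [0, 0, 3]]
1 class: {M1, M2, M3}

Characteristic polynomials: χ_{M1} = (x - 3)^3, χ_{M2} = (x - 3)^3, χ_{M3} = (x - 3)^3.

{M1, M2, M3}: invariant factors x - 3, (x - 3)^2.

Matrices are similar if and only if their invariant-factor lists agree; the partition into similarity classes is {M1, M2, M3}.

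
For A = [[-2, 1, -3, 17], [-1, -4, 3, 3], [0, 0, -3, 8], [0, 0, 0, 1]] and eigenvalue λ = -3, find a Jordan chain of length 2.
We seek v_1 ∈ ker((A + 3I)^2) \ ker(A + 3I), then set v_{i+1} = (A + 3I) v_i.

One such chain is v_1 = [[0, 1, 0, 0]]^T, v_2 = [[1, -1, 0, 0]]^T. Check: (A + 3I) v_2 = [[0, 0, 0, 0]]^T = 0.

v_1 = [[0, 1, 0, 0]]^T, v_2 = [[1, -1, 0, 0]]^T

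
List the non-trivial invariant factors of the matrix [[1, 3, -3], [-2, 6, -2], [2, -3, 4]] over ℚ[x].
(x - 4)^2(x - 3)

The Jordan structure of A has elementary divisors (x - 3), (x - 4)^2. Arranging the block sizes at each eigenvalue in decreasing order and taking row products gives the invariant factors.

Invariant factors (smallest first, each dividing the next): (x - 4)^2(x - 3).

Check: the last factor (x - 4)^2(x - 3) is the minimal polynomial, and the product (x - 4)^2(x - 3) is the characteristic polynomial.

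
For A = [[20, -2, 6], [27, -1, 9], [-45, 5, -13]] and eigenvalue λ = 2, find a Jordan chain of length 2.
v_1 = [[-1, -1, 3]]^T, v_2 = [[2, 3, -5]]^T

We seek v_1 ∈ ker((A - 2I)^2) \ ker(A - 2I), then set v_{i+1} = (A - 2I) v_i.

One such chain is v_1 = [[-1, -1, 3]]^T, v_2 = [[2, 3, -5]]^T. Check: (A - 2I) v_2 = [[0, 0, 0]]^T = 0.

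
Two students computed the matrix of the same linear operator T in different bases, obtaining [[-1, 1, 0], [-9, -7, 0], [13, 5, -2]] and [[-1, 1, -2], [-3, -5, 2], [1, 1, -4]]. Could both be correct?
Two matrices over a field are similar if and only if they have the same invariant factors.

Both A and B have characteristic polynomial (x + 2)(x + 4)^2 and minimal polynomial (x + 2)(x + 4)^2. Computing further, both have invariant factors (x + 2)(x + 4)^2. Hence A and B are similar.

Yes.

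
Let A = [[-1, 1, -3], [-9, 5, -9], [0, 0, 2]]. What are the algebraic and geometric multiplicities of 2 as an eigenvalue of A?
The characteristic polynomial is (x - 2)^3, so the factor x - 2 appears with exponent 3: the algebraic multiplicity is 3.

rank(A - 2I) = 1, so the eigenspace has dimension 3 - 1 = 2: the geometric multiplicity is 2.

Since 2 < 3, A is not diagonalizable.

algebraic multiplicity 3, geometric multiplicity 2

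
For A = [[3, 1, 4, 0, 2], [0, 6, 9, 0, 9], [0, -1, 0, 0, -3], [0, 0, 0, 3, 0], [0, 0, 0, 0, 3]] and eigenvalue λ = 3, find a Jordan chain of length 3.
We seek v_1 ∈ ker((A - 3I)^3) \ ker((A - 3I)^2), then set v_{i+1} = (A - 3I) v_i.

One such chain is v_1 = [[-1, -4, 1, -2, 0]]^T, v_2 = [[0, -3, 1, 0, 0]]^T, v_3 = [[1, 0, 0, 0, 0]]^T. Check: (A - 3I) v_3 = [[0, 0, 0, 0, 0]]^T = 0.

v_1 = [[-1, -4, 1, -2, 0]]^T, v_2 = [[0, -3, 1, 0, 0]]^T, v_3 = [[1, 0, 0, 0, 0]]^T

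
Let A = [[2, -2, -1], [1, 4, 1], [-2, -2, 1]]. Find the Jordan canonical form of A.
The characteristic polynomial is det(xI - A) = (x - 3)(x - 2)^2, so the eigenvalues are 2 (algebraic multiplicity 2), 3 (algebraic multiplicity 1).

For λ = 2: rank(A - 2I) = 2, rank((A - 2I)^2) = 1. The eigenspace has dimension 3 - 2 = 1, so there is 1 Jordan block; the rank sequence gives block sizes [2].

For λ = 3: algebraic multiplicity 1 gives one 1×1 block.

Assembling the blocks gives the Jordan form J above.

J = [[2, 1, 0], [0, 2, 0], [0, 0, 3]]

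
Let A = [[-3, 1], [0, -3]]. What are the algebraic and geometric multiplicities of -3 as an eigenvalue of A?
algebraic multiplicity 2, geometric multiplicity 1

The characteristic polynomial is (x + 3)^2, so the factor x + 3 appears with exponent 2: the algebraic multiplicity is 2.

rank(A + 3I) = 1, so the eigenspace has dimension 2 - 1 = 1: the geometric multiplicity is 1.

Since 1 < 2, A is not diagonalizable.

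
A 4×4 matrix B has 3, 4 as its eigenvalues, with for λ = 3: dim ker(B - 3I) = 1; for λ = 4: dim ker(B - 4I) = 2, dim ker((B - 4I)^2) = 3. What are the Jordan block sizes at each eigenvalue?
λ = 3: successive nullity increments [1] count blocks of size ≥ k; block sizes are [1].
λ = 4: successive nullity increments [2, 1] count blocks of size ≥ k; block sizes are [2, 1].

Jordan blocks: (3, 1), (4, 2), (4, 1)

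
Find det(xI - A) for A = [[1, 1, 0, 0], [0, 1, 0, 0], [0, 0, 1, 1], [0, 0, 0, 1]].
xI - A = [[x - 1, -1, 0, 0], [0, x - 1, 0, 0], [0, 0, x - 1, -1], [0, 0, 0, x - 1]].

Expanding det(xI - A) along the first row:
det(xI - A) = + (x - 1)·det([[x - 1, 0, 0], [0, x - 1, -1], [0, 0, x - 1]]) - (-1)·det([[0, 0, 0], [0, x - 1, -1], [0, 0, x - 1]]) + (0)·det([[0, x - 1, 0], [0, 0, -1], [0, 0, x - 1]]) - (0)·det([[0, x - 1, 0], [0, 0, x - 1], [0, 0, 0]]).

Evaluating gives χ_A(x) = x^4 - 4x^3 + 6x^2 - 4x + 1 = (x - 1)^4.

χ_A(x) = (x - 1)^4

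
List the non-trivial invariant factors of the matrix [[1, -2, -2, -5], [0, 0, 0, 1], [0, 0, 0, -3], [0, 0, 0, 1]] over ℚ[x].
The Jordan structure of A has elementary divisors x, x, (x - 1)^2. Arranging the block sizes at each eigenvalue in decreasing order and taking row products gives the invariant factors.

Invariant factors (smallest first, each dividing the next): x, x(x - 1)^2.

Check: the last factor x(x - 1)^2 is the minimal polynomial, and the product x^2(x - 1)^2 is the characteristic polynomial.

x, x(x - 1)^2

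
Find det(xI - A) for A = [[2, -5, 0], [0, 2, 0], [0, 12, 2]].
xI - A = [[x - 2, 5, 0], [0, x - 2, 0], [0, -12, x - 2]].

Expanding det(xI - A) along the first row:
det(xI - A) = + (x - 2)·det([[x - 2, 0], [-12, x - 2]]) - (5)·det([[0, 0], [0, x - 2]]) + (0)·det([[0, x - 2], [0, -12]]).

Evaluating gives χ_A(x) = x^3 - 6x^2 + 12x - 8 = (x - 2)^3.

χ_A(x) = (x - 2)^3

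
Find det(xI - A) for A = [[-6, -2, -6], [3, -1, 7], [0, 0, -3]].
χ_A(x) = (x + 3)^2(x + 4)

xI - A = [[x + 6, 2, 6], [-3, x + 1, -7], [0, 0, x + 3]].

Expanding det(xI - A) along the first row:
det(xI - A) = + (x + 6)·det([[x + 1, -7], [0, x + 3]]) - (2)·det([[-3, -7], [0, x + 3]]) + (6)·det([[-3, x + 1], [0, 0]]).

Evaluating gives χ_A(x) = x^3 + 10x^2 + 33x + 36 = (x + 3)^2(x + 4).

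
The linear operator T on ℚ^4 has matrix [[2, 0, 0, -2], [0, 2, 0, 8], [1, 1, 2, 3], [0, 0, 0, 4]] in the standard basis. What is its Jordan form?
J = [[2, 1, 0, 0], [0, 2, 0, 0], [0, 0, 2, 0], [0, 0, 0, 4]]

The characteristic polynomial is det(xI - A) = (x - 4)(x - 2)^3, so the eigenvalues are 2 (algebraic multiplicity 3), 4 (algebraic multiplicity 1).

For λ = 2: rank(A - 2I) = 2, rank((A - 2I)^2) = 1. The eigenspace has dimension 4 - 2 = 2, so there are 2 Jordan blocks; the rank sequence gives block sizes [2, 1].

For λ = 4: algebraic multiplicity 1 gives one 1×1 block.

Assembling the blocks gives the Jordan form J above.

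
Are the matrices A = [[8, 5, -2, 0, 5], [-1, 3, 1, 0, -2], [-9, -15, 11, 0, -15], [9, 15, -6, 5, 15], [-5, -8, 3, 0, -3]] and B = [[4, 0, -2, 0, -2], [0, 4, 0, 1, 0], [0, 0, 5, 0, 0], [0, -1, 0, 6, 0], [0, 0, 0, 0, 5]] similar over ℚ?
Two matrices over a field are similar if and only if they have the same invariant factors.

Both A and B have characteristic polynomial (x - 5)^4(x - 4) and minimal polynomial (x - 5)^2(x - 4). Computing further, both have invariant factors x - 5, x - 5, (x - 5)^2(x - 4). Hence A and B are similar.

Yes.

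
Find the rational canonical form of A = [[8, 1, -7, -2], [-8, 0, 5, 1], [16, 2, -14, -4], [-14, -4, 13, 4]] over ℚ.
The invariant factors of A (the non-unit diagonal entries of the Smith normal form of xI - A over ℚ[x]) are x(x + 2)(x^2 + 2), each dividing the next. The characteristic polynomial is their product, x(x + 2)(x^2 + 2).

The rational canonical form is the block-diagonal matrix of companion matrices C(f_i):
R = [[0, 0, 0, 0], [1, 0, 0, -4], [0, 1, 0, -2], [0, 0, 1, -2]].

Note the characteristic polynomial does not split into linear factors over ℚ, so A has no Jordan form over ℚ; the rational canonical form exists over any field.

R = [[0, 0, 0, 0], [1, 0, 0, -4], [0, 1, 0, -2], [0, 0, 1, -2]]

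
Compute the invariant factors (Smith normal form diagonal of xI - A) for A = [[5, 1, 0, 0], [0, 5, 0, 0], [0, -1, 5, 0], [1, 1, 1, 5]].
The Jordan structure of A has elementary divisors (x - 5)^2, (x - 5)^2. Arranging the block sizes at each eigenvalue in decreasing order and taking row products gives the invariant factors.

Invariant factors (smallest first, each dividing the next): (x - 5)^2, (x - 5)^2.

Check: the last factor (x - 5)^2 is the minimal polynomial, and the product (x - 5)^4 is the characteristic polynomial.

(x - 5)^2, (x - 5)^2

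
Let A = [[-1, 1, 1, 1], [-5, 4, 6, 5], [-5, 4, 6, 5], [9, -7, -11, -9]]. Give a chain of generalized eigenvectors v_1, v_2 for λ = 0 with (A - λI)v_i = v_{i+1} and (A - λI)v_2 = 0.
v_1 = [[0, 3, 0, -2]]^T, v_2 = [[1, 2, 2, -3]]^T

We seek v_1 ∈ ker(A^2) \ ker(A), then set v_{i+1} = A v_i.

One such chain is v_1 = [[0, 3, 0, -2]]^T, v_2 = [[1, 2, 2, -3]]^T. Check: A v_2 = [[0, 0, 0, 0]]^T = 0.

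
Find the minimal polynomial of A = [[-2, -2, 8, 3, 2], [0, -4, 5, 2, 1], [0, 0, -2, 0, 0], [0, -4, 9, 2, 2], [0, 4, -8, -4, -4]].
m_A(x) = (x + 2)^3

The characteristic polynomial factors as (x + 2)^5. The minimal polynomial is ∏(x - λ)^{k_λ} where k_λ is the size of the largest Jordan block at λ.

For λ = -2: rank(A + 2I) = 3, and the largest Jordan block has size 3 (the smallest k with rank((A + 2I)^k) = rank((A + 2I)^(k+1))).

So m_A(x) = (x + 2)^3.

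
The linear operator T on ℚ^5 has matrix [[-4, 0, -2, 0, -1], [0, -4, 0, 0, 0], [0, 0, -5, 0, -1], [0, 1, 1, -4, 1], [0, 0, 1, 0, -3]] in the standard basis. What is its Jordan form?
J = [[-4, 1, 0, 0, 0], [0, -4, 1, 0, 0], [0, 0, -4, 0, 0], [0, 0, 0, -4, 1], [0, 0, 0, 0, -4]]

The characteristic polynomial is det(xI - A) = (x + 4)^5, so the eigenvalues are -4 (algebraic multiplicity 5).

For λ = -4: rank(A + 4I) = 3, rank((A + 4I)^2) = 1, rank((A + 4I)^3) = 0. The eigenspace has dimension 5 - 3 = 2, so there are 2 Jordan blocks; the rank sequence gives block sizes [3, 2].

Assembling the blocks gives the Jordan form J above.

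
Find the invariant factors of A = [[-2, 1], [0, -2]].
(x + 2)^2

The Jordan structure of A has elementary divisors (x + 2)^2. Arranging the block sizes at each eigenvalue in decreasing order and taking row products gives the invariant factors.

Invariant factors (smallest first, each dividing the next): (x + 2)^2.

Check: the last factor (x + 2)^2 is the minimal polynomial, and the product (x + 2)^2 is the characteristic polynomial.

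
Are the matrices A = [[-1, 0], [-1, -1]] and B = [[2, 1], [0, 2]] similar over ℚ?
No.

trace(A) = -2 but trace(B) = 4. The trace is a similarity invariant, so A and B are not similar.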